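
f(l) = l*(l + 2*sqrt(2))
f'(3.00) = 8.83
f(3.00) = 17.49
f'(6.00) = 14.83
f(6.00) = 52.97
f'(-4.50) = -6.17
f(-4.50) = 7.52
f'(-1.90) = -0.97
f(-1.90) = -1.76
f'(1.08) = 4.99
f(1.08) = 4.22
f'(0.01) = 2.85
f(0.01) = 0.03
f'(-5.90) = -8.97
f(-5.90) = 18.12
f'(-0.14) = 2.55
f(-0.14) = -0.38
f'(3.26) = 9.35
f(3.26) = 19.85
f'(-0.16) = 2.51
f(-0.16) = -0.43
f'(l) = 2*l + 2*sqrt(2)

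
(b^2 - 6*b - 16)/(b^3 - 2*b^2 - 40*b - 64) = 1/(b + 4)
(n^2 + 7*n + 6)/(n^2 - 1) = (n + 6)/(n - 1)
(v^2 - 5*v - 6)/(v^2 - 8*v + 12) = (v + 1)/(v - 2)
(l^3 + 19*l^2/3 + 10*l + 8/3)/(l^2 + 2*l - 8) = (3*l^2 + 7*l + 2)/(3*(l - 2))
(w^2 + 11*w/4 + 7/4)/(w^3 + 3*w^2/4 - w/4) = (4*w + 7)/(w*(4*w - 1))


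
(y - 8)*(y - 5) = y^2 - 13*y + 40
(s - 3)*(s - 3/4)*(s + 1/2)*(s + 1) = s^4 - 9*s^3/4 - 23*s^2/8 + 3*s/2 + 9/8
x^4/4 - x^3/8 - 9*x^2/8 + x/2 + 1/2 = (x/4 + 1/2)*(x - 2)*(x - 1)*(x + 1/2)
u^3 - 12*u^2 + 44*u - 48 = (u - 6)*(u - 4)*(u - 2)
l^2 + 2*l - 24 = (l - 4)*(l + 6)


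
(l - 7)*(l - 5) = l^2 - 12*l + 35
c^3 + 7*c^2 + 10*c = c*(c + 2)*(c + 5)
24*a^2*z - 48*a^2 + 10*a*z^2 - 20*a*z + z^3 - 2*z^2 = (4*a + z)*(6*a + z)*(z - 2)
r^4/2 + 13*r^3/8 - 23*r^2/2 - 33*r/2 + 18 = (r/2 + 1)*(r - 4)*(r - 3/4)*(r + 6)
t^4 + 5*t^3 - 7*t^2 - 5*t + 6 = (t - 1)^2*(t + 1)*(t + 6)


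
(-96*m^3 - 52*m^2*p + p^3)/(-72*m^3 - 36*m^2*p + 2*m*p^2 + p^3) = (-8*m + p)/(-6*m + p)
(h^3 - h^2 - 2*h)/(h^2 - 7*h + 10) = h*(h + 1)/(h - 5)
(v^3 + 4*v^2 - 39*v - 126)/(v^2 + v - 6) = (v^2 + v - 42)/(v - 2)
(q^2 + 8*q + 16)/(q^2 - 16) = (q + 4)/(q - 4)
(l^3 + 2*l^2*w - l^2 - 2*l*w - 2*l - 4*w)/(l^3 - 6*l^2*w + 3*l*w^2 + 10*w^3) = (l^3 + 2*l^2*w - l^2 - 2*l*w - 2*l - 4*w)/(l^3 - 6*l^2*w + 3*l*w^2 + 10*w^3)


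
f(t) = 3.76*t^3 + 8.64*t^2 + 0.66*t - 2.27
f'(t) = 11.28*t^2 + 17.28*t + 0.66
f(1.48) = 29.82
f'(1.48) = 50.94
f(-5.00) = -259.57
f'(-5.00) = 196.26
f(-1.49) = 3.49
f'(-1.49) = -0.04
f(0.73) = 4.28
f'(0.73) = 19.29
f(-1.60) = 3.39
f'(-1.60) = 1.89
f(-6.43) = -648.88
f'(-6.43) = 355.92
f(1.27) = 20.21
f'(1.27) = 40.80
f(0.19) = -1.81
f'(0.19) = 4.35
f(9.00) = 3444.55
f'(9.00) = 1069.86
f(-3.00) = -28.01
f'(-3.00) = 50.34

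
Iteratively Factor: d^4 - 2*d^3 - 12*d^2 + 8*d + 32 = (d + 2)*(d^3 - 4*d^2 - 4*d + 16) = (d - 2)*(d + 2)*(d^2 - 2*d - 8) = (d - 4)*(d - 2)*(d + 2)*(d + 2)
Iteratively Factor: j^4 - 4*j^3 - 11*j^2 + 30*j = (j + 3)*(j^3 - 7*j^2 + 10*j) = j*(j + 3)*(j^2 - 7*j + 10) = j*(j - 5)*(j + 3)*(j - 2)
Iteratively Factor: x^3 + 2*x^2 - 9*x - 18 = (x + 3)*(x^2 - x - 6) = (x - 3)*(x + 3)*(x + 2)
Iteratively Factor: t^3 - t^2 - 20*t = (t + 4)*(t^2 - 5*t) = t*(t + 4)*(t - 5)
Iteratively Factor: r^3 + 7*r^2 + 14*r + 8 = (r + 1)*(r^2 + 6*r + 8) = (r + 1)*(r + 4)*(r + 2)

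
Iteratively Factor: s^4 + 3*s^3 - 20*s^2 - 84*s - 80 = (s - 5)*(s^3 + 8*s^2 + 20*s + 16) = (s - 5)*(s + 2)*(s^2 + 6*s + 8) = (s - 5)*(s + 2)*(s + 4)*(s + 2)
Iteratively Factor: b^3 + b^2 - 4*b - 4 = (b - 2)*(b^2 + 3*b + 2) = (b - 2)*(b + 1)*(b + 2)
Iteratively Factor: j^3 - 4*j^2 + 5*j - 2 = (j - 1)*(j^2 - 3*j + 2) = (j - 2)*(j - 1)*(j - 1)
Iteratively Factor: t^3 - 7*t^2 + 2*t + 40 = (t - 5)*(t^2 - 2*t - 8) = (t - 5)*(t - 4)*(t + 2)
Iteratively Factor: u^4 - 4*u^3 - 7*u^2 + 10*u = (u - 5)*(u^3 + u^2 - 2*u) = (u - 5)*(u + 2)*(u^2 - u) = u*(u - 5)*(u + 2)*(u - 1)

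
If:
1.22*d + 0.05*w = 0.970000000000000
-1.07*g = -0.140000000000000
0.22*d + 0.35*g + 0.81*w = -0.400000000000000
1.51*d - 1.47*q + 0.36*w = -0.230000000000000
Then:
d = 0.83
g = 0.13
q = 0.82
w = -0.77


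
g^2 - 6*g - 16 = (g - 8)*(g + 2)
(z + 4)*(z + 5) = z^2 + 9*z + 20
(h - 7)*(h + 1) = h^2 - 6*h - 7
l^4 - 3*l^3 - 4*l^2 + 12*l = l*(l - 3)*(l - 2)*(l + 2)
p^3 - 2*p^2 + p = p*(p - 1)^2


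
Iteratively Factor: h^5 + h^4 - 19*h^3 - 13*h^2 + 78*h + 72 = (h - 3)*(h^4 + 4*h^3 - 7*h^2 - 34*h - 24) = (h - 3)^2*(h^3 + 7*h^2 + 14*h + 8) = (h - 3)^2*(h + 1)*(h^2 + 6*h + 8) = (h - 3)^2*(h + 1)*(h + 2)*(h + 4)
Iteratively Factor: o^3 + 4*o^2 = (o + 4)*(o^2) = o*(o + 4)*(o)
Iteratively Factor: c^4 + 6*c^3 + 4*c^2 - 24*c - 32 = (c + 2)*(c^3 + 4*c^2 - 4*c - 16) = (c - 2)*(c + 2)*(c^2 + 6*c + 8) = (c - 2)*(c + 2)*(c + 4)*(c + 2)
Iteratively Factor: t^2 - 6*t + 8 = (t - 2)*(t - 4)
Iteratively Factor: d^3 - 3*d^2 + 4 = (d + 1)*(d^2 - 4*d + 4) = (d - 2)*(d + 1)*(d - 2)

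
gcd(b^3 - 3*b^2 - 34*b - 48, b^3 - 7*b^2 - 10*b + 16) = b^2 - 6*b - 16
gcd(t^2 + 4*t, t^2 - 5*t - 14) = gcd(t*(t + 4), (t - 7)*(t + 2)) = 1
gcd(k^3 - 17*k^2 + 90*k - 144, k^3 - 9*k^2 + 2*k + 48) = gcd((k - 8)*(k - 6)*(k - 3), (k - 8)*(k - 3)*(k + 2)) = k^2 - 11*k + 24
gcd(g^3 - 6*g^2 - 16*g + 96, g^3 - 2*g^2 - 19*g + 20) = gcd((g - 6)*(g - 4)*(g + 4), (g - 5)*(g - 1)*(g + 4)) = g + 4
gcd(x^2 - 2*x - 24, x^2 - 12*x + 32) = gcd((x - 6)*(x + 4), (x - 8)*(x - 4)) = 1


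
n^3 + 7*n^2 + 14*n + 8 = (n + 1)*(n + 2)*(n + 4)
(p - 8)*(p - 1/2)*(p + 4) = p^3 - 9*p^2/2 - 30*p + 16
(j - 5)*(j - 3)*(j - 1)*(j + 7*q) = j^4 + 7*j^3*q - 9*j^3 - 63*j^2*q + 23*j^2 + 161*j*q - 15*j - 105*q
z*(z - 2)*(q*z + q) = q*z^3 - q*z^2 - 2*q*z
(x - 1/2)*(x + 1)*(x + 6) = x^3 + 13*x^2/2 + 5*x/2 - 3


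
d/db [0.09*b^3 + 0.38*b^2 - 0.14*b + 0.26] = 0.27*b^2 + 0.76*b - 0.14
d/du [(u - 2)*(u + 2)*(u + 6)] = 3*u^2 + 12*u - 4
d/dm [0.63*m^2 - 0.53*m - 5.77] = 1.26*m - 0.53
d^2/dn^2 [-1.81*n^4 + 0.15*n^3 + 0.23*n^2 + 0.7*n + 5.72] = -21.72*n^2 + 0.9*n + 0.46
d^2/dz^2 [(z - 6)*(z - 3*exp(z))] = -3*z*exp(z) + 12*exp(z) + 2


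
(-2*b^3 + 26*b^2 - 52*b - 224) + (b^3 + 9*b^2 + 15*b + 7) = -b^3 + 35*b^2 - 37*b - 217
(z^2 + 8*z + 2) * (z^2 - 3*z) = z^4 + 5*z^3 - 22*z^2 - 6*z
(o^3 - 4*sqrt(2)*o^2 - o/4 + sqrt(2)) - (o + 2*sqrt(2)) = o^3 - 4*sqrt(2)*o^2 - 5*o/4 - sqrt(2)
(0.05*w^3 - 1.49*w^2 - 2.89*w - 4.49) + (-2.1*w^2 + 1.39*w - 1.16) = 0.05*w^3 - 3.59*w^2 - 1.5*w - 5.65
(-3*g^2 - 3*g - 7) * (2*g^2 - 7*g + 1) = -6*g^4 + 15*g^3 + 4*g^2 + 46*g - 7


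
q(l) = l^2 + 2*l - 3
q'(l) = 2*l + 2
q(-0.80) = -3.96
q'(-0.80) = 0.40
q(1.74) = 3.51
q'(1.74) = 5.48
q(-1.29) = -3.92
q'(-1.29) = -0.58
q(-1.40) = -3.84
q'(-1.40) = -0.80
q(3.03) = 12.24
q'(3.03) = 8.06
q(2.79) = 10.36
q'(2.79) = 7.58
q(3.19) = 13.56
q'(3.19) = 8.38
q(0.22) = -2.51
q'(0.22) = 2.44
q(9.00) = 96.00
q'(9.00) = 20.00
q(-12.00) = 117.00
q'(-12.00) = -22.00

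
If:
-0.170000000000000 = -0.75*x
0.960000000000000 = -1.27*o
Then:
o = -0.76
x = 0.23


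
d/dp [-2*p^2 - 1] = -4*p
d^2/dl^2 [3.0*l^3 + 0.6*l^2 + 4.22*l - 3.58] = 18.0*l + 1.2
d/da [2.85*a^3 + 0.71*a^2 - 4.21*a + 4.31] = 8.55*a^2 + 1.42*a - 4.21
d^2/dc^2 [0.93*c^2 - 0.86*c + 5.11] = 1.86000000000000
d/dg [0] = 0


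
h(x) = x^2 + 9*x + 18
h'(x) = 2*x + 9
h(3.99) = 69.83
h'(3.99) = 16.98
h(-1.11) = 9.24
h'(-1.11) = 6.78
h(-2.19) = 3.09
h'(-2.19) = 4.62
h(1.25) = 30.81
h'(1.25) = 11.50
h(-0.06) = 17.46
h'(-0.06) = 8.88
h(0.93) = 27.23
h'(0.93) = 10.86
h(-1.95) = 4.25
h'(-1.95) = 5.10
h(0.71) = 24.89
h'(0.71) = 10.42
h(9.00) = 180.00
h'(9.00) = 27.00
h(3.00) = 54.00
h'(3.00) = 15.00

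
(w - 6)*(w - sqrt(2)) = w^2 - 6*w - sqrt(2)*w + 6*sqrt(2)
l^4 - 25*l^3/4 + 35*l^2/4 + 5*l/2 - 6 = (l - 4)*(l - 2)*(l - 1)*(l + 3/4)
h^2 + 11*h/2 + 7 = (h + 2)*(h + 7/2)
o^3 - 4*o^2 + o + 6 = (o - 3)*(o - 2)*(o + 1)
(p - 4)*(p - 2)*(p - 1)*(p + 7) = p^4 - 35*p^2 + 90*p - 56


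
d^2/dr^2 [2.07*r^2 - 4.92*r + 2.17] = 4.14000000000000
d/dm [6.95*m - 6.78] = 6.95000000000000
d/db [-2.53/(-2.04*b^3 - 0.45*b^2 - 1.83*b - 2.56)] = (-15.4836*b^2 - 2.277*b - 4.6299)/(2.04*b^3 + 0.45*b^2 + 1.83*b + 2.56)^2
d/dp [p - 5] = 1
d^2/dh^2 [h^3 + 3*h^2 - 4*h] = 6*h + 6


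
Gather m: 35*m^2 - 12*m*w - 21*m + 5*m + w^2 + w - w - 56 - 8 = 35*m^2 + m*(-12*w - 16) + w^2 - 64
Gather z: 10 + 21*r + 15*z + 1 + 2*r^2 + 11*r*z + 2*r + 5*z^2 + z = 2*r^2 + 23*r + 5*z^2 + z*(11*r + 16) + 11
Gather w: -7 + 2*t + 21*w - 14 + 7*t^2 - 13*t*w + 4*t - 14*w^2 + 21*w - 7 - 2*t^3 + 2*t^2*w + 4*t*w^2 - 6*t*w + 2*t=-2*t^3 + 7*t^2 + 8*t + w^2*(4*t - 14) + w*(2*t^2 - 19*t + 42) - 28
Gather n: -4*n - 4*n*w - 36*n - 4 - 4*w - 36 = n*(-4*w - 40) - 4*w - 40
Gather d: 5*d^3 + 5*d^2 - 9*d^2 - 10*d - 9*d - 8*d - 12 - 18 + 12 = 5*d^3 - 4*d^2 - 27*d - 18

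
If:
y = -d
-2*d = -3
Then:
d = 3/2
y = -3/2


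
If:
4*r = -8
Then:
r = -2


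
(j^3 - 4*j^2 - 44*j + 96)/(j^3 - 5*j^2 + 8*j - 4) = (j^2 - 2*j - 48)/(j^2 - 3*j + 2)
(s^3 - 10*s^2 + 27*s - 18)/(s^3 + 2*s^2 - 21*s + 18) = (s - 6)/(s + 6)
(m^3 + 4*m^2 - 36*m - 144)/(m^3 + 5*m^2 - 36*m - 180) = (m + 4)/(m + 5)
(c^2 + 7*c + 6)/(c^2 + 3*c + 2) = (c + 6)/(c + 2)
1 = 1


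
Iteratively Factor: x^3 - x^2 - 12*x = (x)*(x^2 - x - 12) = x*(x - 4)*(x + 3)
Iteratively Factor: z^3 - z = (z + 1)*(z^2 - z) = (z - 1)*(z + 1)*(z)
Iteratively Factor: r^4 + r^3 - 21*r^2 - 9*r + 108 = (r - 3)*(r^3 + 4*r^2 - 9*r - 36) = (r - 3)^2*(r^2 + 7*r + 12) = (r - 3)^2*(r + 3)*(r + 4)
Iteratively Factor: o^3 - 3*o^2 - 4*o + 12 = (o + 2)*(o^2 - 5*o + 6) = (o - 2)*(o + 2)*(o - 3)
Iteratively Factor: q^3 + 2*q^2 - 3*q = (q)*(q^2 + 2*q - 3) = q*(q - 1)*(q + 3)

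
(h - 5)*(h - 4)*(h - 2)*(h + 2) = h^4 - 9*h^3 + 16*h^2 + 36*h - 80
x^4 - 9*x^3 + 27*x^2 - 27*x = x*(x - 3)^3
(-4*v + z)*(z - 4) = -4*v*z + 16*v + z^2 - 4*z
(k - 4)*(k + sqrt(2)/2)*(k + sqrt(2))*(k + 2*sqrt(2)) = k^4 - 4*k^3 + 7*sqrt(2)*k^3/2 - 14*sqrt(2)*k^2 + 7*k^2 - 28*k + 2*sqrt(2)*k - 8*sqrt(2)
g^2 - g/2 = g*(g - 1/2)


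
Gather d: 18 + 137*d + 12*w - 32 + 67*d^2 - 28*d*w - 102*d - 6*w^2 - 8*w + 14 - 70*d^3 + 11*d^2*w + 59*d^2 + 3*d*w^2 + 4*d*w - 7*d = -70*d^3 + d^2*(11*w + 126) + d*(3*w^2 - 24*w + 28) - 6*w^2 + 4*w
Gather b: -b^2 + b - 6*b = -b^2 - 5*b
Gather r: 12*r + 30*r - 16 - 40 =42*r - 56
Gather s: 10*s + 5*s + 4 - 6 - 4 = 15*s - 6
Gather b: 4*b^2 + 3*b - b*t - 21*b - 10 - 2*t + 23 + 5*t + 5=4*b^2 + b*(-t - 18) + 3*t + 18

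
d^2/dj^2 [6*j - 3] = 0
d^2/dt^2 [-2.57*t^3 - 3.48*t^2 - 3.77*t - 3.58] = -15.42*t - 6.96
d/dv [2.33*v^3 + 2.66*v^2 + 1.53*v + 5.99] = 6.99*v^2 + 5.32*v + 1.53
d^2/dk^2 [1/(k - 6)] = 2/(k - 6)^3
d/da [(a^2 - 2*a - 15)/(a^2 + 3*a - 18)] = (5*a^2 - 6*a + 81)/(a^4 + 6*a^3 - 27*a^2 - 108*a + 324)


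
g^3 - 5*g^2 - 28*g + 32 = (g - 8)*(g - 1)*(g + 4)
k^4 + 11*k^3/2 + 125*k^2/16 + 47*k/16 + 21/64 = (k + 1/4)^2*(k + 3/2)*(k + 7/2)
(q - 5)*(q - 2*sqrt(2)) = q^2 - 5*q - 2*sqrt(2)*q + 10*sqrt(2)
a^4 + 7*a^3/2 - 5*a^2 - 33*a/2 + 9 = (a - 2)*(a - 1/2)*(a + 3)^2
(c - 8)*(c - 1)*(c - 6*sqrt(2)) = c^3 - 9*c^2 - 6*sqrt(2)*c^2 + 8*c + 54*sqrt(2)*c - 48*sqrt(2)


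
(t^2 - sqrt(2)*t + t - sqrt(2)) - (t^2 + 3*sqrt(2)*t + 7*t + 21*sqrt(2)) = -6*t - 4*sqrt(2)*t - 22*sqrt(2)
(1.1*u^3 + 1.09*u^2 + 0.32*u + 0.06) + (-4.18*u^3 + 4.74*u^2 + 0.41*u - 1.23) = -3.08*u^3 + 5.83*u^2 + 0.73*u - 1.17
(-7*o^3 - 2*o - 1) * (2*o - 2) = -14*o^4 + 14*o^3 - 4*o^2 + 2*o + 2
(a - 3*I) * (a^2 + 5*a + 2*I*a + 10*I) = a^3 + 5*a^2 - I*a^2 + 6*a - 5*I*a + 30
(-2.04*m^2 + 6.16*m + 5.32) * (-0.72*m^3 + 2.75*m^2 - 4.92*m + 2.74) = 1.4688*m^5 - 10.0452*m^4 + 23.1464*m^3 - 21.2668*m^2 - 9.296*m + 14.5768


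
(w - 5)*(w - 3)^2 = w^3 - 11*w^2 + 39*w - 45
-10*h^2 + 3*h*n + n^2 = (-2*h + n)*(5*h + n)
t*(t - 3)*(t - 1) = t^3 - 4*t^2 + 3*t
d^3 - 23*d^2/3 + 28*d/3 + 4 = (d - 6)*(d - 2)*(d + 1/3)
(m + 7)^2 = m^2 + 14*m + 49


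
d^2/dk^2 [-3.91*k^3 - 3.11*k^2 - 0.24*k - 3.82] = -23.46*k - 6.22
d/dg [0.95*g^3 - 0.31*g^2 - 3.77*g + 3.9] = 2.85*g^2 - 0.62*g - 3.77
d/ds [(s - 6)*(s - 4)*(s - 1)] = 3*s^2 - 22*s + 34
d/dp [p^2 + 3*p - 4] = 2*p + 3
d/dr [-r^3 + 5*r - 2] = 5 - 3*r^2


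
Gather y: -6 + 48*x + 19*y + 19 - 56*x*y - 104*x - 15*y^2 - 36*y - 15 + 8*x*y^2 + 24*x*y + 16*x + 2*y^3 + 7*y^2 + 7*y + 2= -40*x + 2*y^3 + y^2*(8*x - 8) + y*(-32*x - 10)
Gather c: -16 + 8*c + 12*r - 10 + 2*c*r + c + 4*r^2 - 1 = c*(2*r + 9) + 4*r^2 + 12*r - 27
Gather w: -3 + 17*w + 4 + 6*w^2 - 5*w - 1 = 6*w^2 + 12*w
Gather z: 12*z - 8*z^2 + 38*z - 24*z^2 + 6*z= -32*z^2 + 56*z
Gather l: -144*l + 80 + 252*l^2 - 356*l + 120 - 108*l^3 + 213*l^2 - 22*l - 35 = -108*l^3 + 465*l^2 - 522*l + 165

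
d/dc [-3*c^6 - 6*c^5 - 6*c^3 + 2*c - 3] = -18*c^5 - 30*c^4 - 18*c^2 + 2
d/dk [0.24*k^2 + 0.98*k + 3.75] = 0.48*k + 0.98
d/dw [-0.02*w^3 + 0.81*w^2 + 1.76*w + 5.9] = -0.06*w^2 + 1.62*w + 1.76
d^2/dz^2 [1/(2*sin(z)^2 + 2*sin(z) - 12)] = (-4*sin(z)^4 - 3*sin(z)^3 - 19*sin(z)^2 + 14)/(2*(sin(z)^2 + sin(z) - 6)^3)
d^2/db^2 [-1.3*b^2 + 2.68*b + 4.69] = -2.60000000000000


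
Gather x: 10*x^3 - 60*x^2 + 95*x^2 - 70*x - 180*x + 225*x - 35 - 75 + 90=10*x^3 + 35*x^2 - 25*x - 20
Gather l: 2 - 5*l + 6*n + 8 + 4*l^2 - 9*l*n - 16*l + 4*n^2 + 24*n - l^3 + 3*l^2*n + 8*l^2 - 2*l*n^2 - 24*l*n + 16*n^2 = -l^3 + l^2*(3*n + 12) + l*(-2*n^2 - 33*n - 21) + 20*n^2 + 30*n + 10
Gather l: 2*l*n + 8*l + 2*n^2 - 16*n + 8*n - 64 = l*(2*n + 8) + 2*n^2 - 8*n - 64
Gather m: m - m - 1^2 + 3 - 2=0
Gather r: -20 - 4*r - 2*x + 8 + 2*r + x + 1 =-2*r - x - 11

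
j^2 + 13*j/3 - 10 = (j - 5/3)*(j + 6)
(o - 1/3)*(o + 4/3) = o^2 + o - 4/9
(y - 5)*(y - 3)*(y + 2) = y^3 - 6*y^2 - y + 30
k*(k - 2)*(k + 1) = k^3 - k^2 - 2*k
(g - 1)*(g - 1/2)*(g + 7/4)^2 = g^4 + 2*g^3 - 27*g^2/16 - 91*g/32 + 49/32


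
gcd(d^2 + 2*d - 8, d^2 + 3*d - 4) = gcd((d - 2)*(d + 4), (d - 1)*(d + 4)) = d + 4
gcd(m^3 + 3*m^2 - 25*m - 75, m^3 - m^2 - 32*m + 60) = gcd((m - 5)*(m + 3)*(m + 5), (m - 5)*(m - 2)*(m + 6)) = m - 5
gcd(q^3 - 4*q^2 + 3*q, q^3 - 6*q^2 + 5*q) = q^2 - q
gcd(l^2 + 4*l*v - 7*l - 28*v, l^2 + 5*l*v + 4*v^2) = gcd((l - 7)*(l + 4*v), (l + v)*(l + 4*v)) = l + 4*v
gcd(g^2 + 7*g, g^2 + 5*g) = g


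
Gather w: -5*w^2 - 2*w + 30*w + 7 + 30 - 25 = -5*w^2 + 28*w + 12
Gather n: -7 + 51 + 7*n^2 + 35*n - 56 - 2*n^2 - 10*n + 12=5*n^2 + 25*n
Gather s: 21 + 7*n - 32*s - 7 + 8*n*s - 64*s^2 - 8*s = 7*n - 64*s^2 + s*(8*n - 40) + 14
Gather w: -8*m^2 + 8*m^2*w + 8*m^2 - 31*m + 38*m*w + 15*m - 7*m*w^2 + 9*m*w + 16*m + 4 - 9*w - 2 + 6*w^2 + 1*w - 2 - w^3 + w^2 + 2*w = -w^3 + w^2*(7 - 7*m) + w*(8*m^2 + 47*m - 6)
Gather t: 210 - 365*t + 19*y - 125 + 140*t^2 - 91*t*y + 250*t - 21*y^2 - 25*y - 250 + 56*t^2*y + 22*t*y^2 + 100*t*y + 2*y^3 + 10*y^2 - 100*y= t^2*(56*y + 140) + t*(22*y^2 + 9*y - 115) + 2*y^3 - 11*y^2 - 106*y - 165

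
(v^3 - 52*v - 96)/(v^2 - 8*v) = v + 8 + 12/v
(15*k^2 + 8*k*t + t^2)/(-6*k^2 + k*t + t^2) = (5*k + t)/(-2*k + t)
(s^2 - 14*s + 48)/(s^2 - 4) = (s^2 - 14*s + 48)/(s^2 - 4)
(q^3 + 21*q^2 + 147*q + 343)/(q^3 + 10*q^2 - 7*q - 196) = (q + 7)/(q - 4)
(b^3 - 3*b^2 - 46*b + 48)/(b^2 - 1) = (b^2 - 2*b - 48)/(b + 1)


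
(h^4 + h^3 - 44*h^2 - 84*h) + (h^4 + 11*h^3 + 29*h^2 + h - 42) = 2*h^4 + 12*h^3 - 15*h^2 - 83*h - 42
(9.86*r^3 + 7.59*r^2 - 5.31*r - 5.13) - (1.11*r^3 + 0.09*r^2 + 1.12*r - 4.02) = 8.75*r^3 + 7.5*r^2 - 6.43*r - 1.11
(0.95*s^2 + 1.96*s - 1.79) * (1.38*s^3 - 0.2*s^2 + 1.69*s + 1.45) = 1.311*s^5 + 2.5148*s^4 - 1.2567*s^3 + 5.0479*s^2 - 0.1831*s - 2.5955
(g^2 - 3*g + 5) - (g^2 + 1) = 4 - 3*g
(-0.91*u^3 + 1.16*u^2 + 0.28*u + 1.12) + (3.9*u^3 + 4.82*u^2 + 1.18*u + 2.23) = 2.99*u^3 + 5.98*u^2 + 1.46*u + 3.35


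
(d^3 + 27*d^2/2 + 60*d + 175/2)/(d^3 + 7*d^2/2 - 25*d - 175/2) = (d + 5)/(d - 5)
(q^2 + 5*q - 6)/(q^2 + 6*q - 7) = (q + 6)/(q + 7)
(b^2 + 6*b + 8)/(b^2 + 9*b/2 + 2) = 2*(b + 2)/(2*b + 1)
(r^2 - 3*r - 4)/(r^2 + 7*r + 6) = (r - 4)/(r + 6)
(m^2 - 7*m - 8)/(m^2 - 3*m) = (m^2 - 7*m - 8)/(m*(m - 3))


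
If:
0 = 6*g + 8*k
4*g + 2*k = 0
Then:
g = 0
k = 0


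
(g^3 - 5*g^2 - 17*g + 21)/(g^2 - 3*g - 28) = (g^2 + 2*g - 3)/(g + 4)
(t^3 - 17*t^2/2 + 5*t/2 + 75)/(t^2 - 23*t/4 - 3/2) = 2*(2*t^2 - 5*t - 25)/(4*t + 1)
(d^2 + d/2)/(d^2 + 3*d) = (d + 1/2)/(d + 3)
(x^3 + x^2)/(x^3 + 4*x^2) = (x + 1)/(x + 4)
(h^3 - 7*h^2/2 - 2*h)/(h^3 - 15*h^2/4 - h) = 2*(2*h + 1)/(4*h + 1)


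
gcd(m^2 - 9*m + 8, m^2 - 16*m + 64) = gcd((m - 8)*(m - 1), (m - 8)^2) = m - 8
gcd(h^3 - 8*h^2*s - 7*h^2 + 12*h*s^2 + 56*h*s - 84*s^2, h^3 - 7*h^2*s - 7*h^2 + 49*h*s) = h - 7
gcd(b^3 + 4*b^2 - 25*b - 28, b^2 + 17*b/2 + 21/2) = b + 7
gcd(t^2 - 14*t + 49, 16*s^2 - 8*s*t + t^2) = 1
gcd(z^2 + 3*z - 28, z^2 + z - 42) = z + 7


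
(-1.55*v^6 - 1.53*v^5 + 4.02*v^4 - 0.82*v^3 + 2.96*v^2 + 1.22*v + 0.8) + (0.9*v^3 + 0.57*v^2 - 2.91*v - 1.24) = -1.55*v^6 - 1.53*v^5 + 4.02*v^4 + 0.0800000000000001*v^3 + 3.53*v^2 - 1.69*v - 0.44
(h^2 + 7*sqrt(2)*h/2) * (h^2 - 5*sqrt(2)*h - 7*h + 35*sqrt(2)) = h^4 - 7*h^3 - 3*sqrt(2)*h^3/2 - 35*h^2 + 21*sqrt(2)*h^2/2 + 245*h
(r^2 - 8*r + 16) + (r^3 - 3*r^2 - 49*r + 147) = r^3 - 2*r^2 - 57*r + 163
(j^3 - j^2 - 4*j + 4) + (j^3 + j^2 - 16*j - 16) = 2*j^3 - 20*j - 12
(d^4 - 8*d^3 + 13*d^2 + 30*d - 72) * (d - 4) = d^5 - 12*d^4 + 45*d^3 - 22*d^2 - 192*d + 288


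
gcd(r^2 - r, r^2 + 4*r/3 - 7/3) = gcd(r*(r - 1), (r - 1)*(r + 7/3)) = r - 1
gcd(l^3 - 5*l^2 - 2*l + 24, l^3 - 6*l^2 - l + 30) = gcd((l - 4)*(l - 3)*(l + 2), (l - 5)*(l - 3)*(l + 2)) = l^2 - l - 6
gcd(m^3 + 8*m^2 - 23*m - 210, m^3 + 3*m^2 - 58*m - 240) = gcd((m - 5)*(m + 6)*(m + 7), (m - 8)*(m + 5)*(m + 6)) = m + 6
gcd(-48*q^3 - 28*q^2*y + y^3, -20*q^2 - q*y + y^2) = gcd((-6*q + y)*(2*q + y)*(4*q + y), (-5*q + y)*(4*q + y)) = 4*q + y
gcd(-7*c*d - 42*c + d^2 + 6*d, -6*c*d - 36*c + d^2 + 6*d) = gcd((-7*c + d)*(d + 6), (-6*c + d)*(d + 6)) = d + 6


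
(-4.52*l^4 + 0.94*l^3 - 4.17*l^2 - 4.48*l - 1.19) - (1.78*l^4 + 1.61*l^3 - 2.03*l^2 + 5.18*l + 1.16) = -6.3*l^4 - 0.67*l^3 - 2.14*l^2 - 9.66*l - 2.35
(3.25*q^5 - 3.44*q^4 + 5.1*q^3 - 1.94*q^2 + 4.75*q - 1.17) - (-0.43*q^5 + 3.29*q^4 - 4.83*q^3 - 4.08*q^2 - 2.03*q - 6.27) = 3.68*q^5 - 6.73*q^4 + 9.93*q^3 + 2.14*q^2 + 6.78*q + 5.1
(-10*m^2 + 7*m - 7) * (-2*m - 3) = 20*m^3 + 16*m^2 - 7*m + 21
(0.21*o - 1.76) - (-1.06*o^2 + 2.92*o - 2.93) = 1.06*o^2 - 2.71*o + 1.17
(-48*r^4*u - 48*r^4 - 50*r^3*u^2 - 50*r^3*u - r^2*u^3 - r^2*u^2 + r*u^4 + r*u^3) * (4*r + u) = -192*r^5*u - 192*r^5 - 248*r^4*u^2 - 248*r^4*u - 54*r^3*u^3 - 54*r^3*u^2 + 3*r^2*u^4 + 3*r^2*u^3 + r*u^5 + r*u^4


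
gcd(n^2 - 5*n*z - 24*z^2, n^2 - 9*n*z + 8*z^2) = -n + 8*z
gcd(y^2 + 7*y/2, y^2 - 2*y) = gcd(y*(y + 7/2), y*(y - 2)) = y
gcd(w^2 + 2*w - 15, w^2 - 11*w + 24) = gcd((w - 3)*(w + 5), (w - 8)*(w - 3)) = w - 3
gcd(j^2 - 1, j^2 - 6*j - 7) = j + 1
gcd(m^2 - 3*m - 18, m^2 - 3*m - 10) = 1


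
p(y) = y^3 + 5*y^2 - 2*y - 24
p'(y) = 3*y^2 + 10*y - 2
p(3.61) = 80.99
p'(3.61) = 73.20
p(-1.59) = -12.20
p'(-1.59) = -10.32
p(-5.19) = -18.74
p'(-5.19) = 26.91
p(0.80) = -21.89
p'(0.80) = 7.92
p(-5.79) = -38.90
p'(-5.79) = 40.67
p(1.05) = -19.43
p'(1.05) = 11.81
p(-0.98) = -18.18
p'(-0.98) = -8.92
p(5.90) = 343.63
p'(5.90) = 161.43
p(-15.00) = -2244.00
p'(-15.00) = 523.00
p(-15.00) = -2244.00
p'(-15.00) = 523.00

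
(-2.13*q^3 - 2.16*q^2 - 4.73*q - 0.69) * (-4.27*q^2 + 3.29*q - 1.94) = 9.0951*q^5 + 2.2155*q^4 + 17.2229*q^3 - 8.425*q^2 + 6.9061*q + 1.3386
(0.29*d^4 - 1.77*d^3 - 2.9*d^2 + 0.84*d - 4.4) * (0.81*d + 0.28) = 0.2349*d^5 - 1.3525*d^4 - 2.8446*d^3 - 0.1316*d^2 - 3.3288*d - 1.232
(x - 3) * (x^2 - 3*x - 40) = x^3 - 6*x^2 - 31*x + 120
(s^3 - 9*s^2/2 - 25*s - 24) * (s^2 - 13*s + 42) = s^5 - 35*s^4/2 + 151*s^3/2 + 112*s^2 - 738*s - 1008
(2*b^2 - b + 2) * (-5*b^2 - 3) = -10*b^4 + 5*b^3 - 16*b^2 + 3*b - 6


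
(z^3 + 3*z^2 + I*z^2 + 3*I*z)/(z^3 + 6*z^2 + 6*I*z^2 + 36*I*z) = (z^2 + z*(3 + I) + 3*I)/(z^2 + 6*z*(1 + I) + 36*I)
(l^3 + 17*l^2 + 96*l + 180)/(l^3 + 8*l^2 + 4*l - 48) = (l^2 + 11*l + 30)/(l^2 + 2*l - 8)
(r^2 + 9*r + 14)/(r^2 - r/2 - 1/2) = 2*(r^2 + 9*r + 14)/(2*r^2 - r - 1)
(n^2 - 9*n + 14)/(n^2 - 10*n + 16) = (n - 7)/(n - 8)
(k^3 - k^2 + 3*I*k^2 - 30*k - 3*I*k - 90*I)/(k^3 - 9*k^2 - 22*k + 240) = (k + 3*I)/(k - 8)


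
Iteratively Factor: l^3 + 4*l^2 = (l)*(l^2 + 4*l) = l*(l + 4)*(l)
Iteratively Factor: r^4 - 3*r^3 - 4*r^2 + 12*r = (r + 2)*(r^3 - 5*r^2 + 6*r) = r*(r + 2)*(r^2 - 5*r + 6) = r*(r - 2)*(r + 2)*(r - 3)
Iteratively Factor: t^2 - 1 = (t + 1)*(t - 1)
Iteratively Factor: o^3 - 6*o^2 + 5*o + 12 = (o + 1)*(o^2 - 7*o + 12) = (o - 4)*(o + 1)*(o - 3)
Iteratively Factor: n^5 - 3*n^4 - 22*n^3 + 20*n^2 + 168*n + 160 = (n + 2)*(n^4 - 5*n^3 - 12*n^2 + 44*n + 80) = (n + 2)^2*(n^3 - 7*n^2 + 2*n + 40) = (n - 4)*(n + 2)^2*(n^2 - 3*n - 10) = (n - 5)*(n - 4)*(n + 2)^2*(n + 2)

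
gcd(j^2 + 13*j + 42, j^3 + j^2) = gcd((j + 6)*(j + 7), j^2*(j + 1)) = 1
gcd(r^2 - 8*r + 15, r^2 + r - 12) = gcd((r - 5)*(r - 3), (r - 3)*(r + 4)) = r - 3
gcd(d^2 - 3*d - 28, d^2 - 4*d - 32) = d + 4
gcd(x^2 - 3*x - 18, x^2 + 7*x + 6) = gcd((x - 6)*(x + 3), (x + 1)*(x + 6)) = 1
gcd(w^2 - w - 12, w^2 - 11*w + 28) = w - 4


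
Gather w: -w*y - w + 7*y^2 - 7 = w*(-y - 1) + 7*y^2 - 7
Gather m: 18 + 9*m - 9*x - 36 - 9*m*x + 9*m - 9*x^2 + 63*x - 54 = m*(18 - 9*x) - 9*x^2 + 54*x - 72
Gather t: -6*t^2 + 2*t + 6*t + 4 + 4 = -6*t^2 + 8*t + 8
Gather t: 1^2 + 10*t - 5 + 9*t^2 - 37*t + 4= 9*t^2 - 27*t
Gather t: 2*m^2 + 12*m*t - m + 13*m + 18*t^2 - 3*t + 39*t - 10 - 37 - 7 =2*m^2 + 12*m + 18*t^2 + t*(12*m + 36) - 54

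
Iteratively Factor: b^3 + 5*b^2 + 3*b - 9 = (b + 3)*(b^2 + 2*b - 3) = (b - 1)*(b + 3)*(b + 3)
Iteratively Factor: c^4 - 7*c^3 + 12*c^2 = (c)*(c^3 - 7*c^2 + 12*c) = c*(c - 4)*(c^2 - 3*c) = c*(c - 4)*(c - 3)*(c)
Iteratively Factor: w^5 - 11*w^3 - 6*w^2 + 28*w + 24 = (w + 1)*(w^4 - w^3 - 10*w^2 + 4*w + 24) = (w + 1)*(w + 2)*(w^3 - 3*w^2 - 4*w + 12) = (w - 2)*(w + 1)*(w + 2)*(w^2 - w - 6) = (w - 3)*(w - 2)*(w + 1)*(w + 2)*(w + 2)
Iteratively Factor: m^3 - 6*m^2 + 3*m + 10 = (m - 5)*(m^2 - m - 2) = (m - 5)*(m + 1)*(m - 2)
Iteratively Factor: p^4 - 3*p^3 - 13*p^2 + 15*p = (p - 1)*(p^3 - 2*p^2 - 15*p) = p*(p - 1)*(p^2 - 2*p - 15) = p*(p - 5)*(p - 1)*(p + 3)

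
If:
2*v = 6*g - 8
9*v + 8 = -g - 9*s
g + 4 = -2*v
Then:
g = 4/7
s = 4/3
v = -16/7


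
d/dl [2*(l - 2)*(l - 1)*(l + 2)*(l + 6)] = 8*l^3 + 30*l^2 - 40*l - 40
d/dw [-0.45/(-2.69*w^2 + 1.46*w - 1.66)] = (0.657 - 2.421*w)/(2.69*w^2 - 1.46*w + 1.66)^2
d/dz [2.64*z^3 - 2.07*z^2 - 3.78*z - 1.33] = 7.92*z^2 - 4.14*z - 3.78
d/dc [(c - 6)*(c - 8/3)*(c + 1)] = 3*c^2 - 46*c/3 + 22/3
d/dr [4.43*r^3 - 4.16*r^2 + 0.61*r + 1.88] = 13.29*r^2 - 8.32*r + 0.61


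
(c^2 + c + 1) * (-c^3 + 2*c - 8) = -c^5 - c^4 + c^3 - 6*c^2 - 6*c - 8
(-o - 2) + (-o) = -2*o - 2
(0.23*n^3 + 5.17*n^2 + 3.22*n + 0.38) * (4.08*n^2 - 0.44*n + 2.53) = 0.9384*n^5 + 20.9924*n^4 + 11.4447*n^3 + 13.2137*n^2 + 7.9794*n + 0.9614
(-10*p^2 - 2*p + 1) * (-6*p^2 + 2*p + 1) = 60*p^4 - 8*p^3 - 20*p^2 + 1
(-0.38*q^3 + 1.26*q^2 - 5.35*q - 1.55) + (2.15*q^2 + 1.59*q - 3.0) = -0.38*q^3 + 3.41*q^2 - 3.76*q - 4.55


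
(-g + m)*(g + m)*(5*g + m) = -5*g^3 - g^2*m + 5*g*m^2 + m^3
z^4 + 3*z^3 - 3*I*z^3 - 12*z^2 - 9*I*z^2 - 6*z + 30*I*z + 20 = (z - 2)*(z + 5)*(z - 2*I)*(z - I)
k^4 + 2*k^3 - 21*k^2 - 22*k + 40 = (k - 4)*(k - 1)*(k + 2)*(k + 5)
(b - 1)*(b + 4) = b^2 + 3*b - 4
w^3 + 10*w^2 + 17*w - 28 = (w - 1)*(w + 4)*(w + 7)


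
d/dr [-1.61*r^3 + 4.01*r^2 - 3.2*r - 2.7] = -4.83*r^2 + 8.02*r - 3.2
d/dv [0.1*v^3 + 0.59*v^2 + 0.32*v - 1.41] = 0.3*v^2 + 1.18*v + 0.32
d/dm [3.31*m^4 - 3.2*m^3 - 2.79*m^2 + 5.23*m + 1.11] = 13.24*m^3 - 9.6*m^2 - 5.58*m + 5.23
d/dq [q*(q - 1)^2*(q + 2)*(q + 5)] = 5*q^4 + 20*q^3 - 9*q^2 - 26*q + 10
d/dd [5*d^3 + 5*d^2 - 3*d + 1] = 15*d^2 + 10*d - 3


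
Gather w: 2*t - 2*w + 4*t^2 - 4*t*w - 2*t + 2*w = 4*t^2 - 4*t*w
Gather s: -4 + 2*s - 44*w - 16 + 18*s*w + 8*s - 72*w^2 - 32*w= s*(18*w + 10) - 72*w^2 - 76*w - 20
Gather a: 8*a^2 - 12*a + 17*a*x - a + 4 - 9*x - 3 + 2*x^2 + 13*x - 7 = 8*a^2 + a*(17*x - 13) + 2*x^2 + 4*x - 6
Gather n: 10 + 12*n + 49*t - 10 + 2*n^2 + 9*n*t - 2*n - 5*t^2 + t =2*n^2 + n*(9*t + 10) - 5*t^2 + 50*t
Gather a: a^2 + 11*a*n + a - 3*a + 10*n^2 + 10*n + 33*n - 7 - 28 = a^2 + a*(11*n - 2) + 10*n^2 + 43*n - 35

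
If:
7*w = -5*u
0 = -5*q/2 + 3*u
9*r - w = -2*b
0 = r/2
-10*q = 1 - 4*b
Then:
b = 5/188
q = -21/235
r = 0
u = -7/94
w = 5/94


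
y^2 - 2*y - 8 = (y - 4)*(y + 2)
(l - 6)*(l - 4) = l^2 - 10*l + 24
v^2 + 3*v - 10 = (v - 2)*(v + 5)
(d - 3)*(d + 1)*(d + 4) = d^3 + 2*d^2 - 11*d - 12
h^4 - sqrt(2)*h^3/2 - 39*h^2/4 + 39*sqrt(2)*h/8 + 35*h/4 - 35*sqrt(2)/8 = (h - 5/2)*(h - 1)*(h + 7/2)*(h - sqrt(2)/2)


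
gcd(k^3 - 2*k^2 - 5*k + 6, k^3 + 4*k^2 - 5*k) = k - 1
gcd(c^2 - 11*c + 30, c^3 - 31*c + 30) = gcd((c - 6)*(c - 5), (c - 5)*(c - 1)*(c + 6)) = c - 5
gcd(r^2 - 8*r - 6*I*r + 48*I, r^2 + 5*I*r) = 1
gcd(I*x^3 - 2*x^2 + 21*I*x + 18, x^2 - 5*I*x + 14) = 1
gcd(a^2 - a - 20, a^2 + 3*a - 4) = a + 4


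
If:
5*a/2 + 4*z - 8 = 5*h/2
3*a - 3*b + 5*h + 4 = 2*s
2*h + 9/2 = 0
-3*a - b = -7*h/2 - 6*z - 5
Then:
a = 19/20 - 8*z/5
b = 54*z/5 - 229/40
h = -9/4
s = 511/80 - 93*z/5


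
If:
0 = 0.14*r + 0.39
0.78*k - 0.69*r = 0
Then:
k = -2.46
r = -2.79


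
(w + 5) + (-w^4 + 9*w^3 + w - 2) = -w^4 + 9*w^3 + 2*w + 3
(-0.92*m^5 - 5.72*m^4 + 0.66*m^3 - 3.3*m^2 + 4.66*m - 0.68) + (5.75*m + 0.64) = -0.92*m^5 - 5.72*m^4 + 0.66*m^3 - 3.3*m^2 + 10.41*m - 0.04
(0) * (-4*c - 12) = 0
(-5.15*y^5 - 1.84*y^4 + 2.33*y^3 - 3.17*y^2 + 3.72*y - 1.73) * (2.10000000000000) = -10.815*y^5 - 3.864*y^4 + 4.893*y^3 - 6.657*y^2 + 7.812*y - 3.633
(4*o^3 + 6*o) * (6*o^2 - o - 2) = 24*o^5 - 4*o^4 + 28*o^3 - 6*o^2 - 12*o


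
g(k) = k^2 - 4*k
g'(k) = 2*k - 4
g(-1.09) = 5.55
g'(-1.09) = -6.18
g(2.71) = -3.50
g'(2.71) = 1.42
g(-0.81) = 3.90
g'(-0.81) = -5.62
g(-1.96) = 11.68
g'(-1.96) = -7.92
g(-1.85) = 10.82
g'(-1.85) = -7.70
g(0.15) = -0.58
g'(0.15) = -3.70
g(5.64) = 9.25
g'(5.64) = 7.28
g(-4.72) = 41.16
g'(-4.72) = -13.44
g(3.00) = -3.00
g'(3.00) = 2.00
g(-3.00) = 21.00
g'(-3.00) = -10.00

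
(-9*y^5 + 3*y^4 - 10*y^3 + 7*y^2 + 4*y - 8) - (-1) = -9*y^5 + 3*y^4 - 10*y^3 + 7*y^2 + 4*y - 7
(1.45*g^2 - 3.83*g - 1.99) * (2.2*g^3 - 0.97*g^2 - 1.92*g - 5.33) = 3.19*g^5 - 9.8325*g^4 - 3.4469*g^3 + 1.5554*g^2 + 24.2347*g + 10.6067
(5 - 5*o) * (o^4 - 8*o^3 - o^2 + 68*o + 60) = -5*o^5 + 45*o^4 - 35*o^3 - 345*o^2 + 40*o + 300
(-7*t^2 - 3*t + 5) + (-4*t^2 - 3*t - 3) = -11*t^2 - 6*t + 2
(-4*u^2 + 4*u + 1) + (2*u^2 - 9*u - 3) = -2*u^2 - 5*u - 2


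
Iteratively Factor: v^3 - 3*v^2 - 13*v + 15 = (v - 1)*(v^2 - 2*v - 15) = (v - 5)*(v - 1)*(v + 3)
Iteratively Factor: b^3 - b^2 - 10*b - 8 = (b - 4)*(b^2 + 3*b + 2) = (b - 4)*(b + 1)*(b + 2)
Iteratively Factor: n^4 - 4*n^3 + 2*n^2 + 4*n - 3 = (n - 1)*(n^3 - 3*n^2 - n + 3) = (n - 1)^2*(n^2 - 2*n - 3) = (n - 1)^2*(n + 1)*(n - 3)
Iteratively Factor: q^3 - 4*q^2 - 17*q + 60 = (q - 5)*(q^2 + q - 12) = (q - 5)*(q - 3)*(q + 4)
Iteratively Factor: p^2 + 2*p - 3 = (p + 3)*(p - 1)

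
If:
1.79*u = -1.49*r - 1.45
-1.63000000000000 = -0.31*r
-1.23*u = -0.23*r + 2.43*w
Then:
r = 5.26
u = -5.19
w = 3.12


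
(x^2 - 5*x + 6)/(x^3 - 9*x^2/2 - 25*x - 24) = 2*(-x^2 + 5*x - 6)/(-2*x^3 + 9*x^2 + 50*x + 48)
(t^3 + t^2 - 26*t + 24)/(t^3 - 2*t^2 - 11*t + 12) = (t + 6)/(t + 3)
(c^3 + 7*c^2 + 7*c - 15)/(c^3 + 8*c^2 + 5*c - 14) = (c^2 + 8*c + 15)/(c^2 + 9*c + 14)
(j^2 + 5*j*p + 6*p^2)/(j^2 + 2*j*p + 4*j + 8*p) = (j + 3*p)/(j + 4)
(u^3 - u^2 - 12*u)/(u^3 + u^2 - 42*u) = (u^2 - u - 12)/(u^2 + u - 42)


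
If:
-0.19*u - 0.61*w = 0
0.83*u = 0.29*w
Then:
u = 0.00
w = 0.00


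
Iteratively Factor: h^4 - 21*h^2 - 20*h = (h + 1)*(h^3 - h^2 - 20*h) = (h + 1)*(h + 4)*(h^2 - 5*h) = h*(h + 1)*(h + 4)*(h - 5)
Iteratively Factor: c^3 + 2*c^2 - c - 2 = (c - 1)*(c^2 + 3*c + 2) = (c - 1)*(c + 1)*(c + 2)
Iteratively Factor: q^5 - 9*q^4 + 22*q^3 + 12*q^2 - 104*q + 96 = (q - 2)*(q^4 - 7*q^3 + 8*q^2 + 28*q - 48) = (q - 3)*(q - 2)*(q^3 - 4*q^2 - 4*q + 16) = (q - 4)*(q - 3)*(q - 2)*(q^2 - 4) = (q - 4)*(q - 3)*(q - 2)*(q + 2)*(q - 2)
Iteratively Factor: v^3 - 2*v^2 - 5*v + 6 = (v - 1)*(v^2 - v - 6) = (v - 3)*(v - 1)*(v + 2)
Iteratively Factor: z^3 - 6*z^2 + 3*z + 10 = (z - 2)*(z^2 - 4*z - 5) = (z - 2)*(z + 1)*(z - 5)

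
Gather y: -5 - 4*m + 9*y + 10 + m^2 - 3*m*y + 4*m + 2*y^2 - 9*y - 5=m^2 - 3*m*y + 2*y^2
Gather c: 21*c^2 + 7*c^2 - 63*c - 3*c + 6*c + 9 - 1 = 28*c^2 - 60*c + 8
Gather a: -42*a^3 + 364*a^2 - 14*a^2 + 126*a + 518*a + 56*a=-42*a^3 + 350*a^2 + 700*a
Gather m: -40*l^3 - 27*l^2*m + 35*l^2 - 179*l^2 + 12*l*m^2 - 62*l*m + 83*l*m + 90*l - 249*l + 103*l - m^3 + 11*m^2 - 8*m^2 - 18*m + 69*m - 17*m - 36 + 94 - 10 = -40*l^3 - 144*l^2 - 56*l - m^3 + m^2*(12*l + 3) + m*(-27*l^2 + 21*l + 34) + 48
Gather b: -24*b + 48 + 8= 56 - 24*b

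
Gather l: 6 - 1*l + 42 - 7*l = 48 - 8*l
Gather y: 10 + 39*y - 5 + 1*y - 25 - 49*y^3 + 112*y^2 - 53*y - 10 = -49*y^3 + 112*y^2 - 13*y - 30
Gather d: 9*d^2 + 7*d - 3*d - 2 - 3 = 9*d^2 + 4*d - 5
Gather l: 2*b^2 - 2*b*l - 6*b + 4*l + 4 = 2*b^2 - 6*b + l*(4 - 2*b) + 4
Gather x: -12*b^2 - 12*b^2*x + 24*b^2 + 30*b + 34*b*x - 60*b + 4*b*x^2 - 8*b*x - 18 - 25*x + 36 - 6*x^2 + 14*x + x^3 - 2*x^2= 12*b^2 - 30*b + x^3 + x^2*(4*b - 8) + x*(-12*b^2 + 26*b - 11) + 18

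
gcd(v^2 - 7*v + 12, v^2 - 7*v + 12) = v^2 - 7*v + 12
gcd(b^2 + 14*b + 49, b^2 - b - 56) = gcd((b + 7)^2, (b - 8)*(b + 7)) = b + 7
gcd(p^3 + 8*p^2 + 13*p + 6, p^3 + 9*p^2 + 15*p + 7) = p^2 + 2*p + 1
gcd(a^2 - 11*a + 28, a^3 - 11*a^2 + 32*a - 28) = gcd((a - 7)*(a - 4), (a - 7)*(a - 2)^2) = a - 7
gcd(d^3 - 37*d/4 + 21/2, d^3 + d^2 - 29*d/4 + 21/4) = d^2 + 2*d - 21/4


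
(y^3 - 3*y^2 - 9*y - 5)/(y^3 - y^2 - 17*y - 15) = (y + 1)/(y + 3)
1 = 1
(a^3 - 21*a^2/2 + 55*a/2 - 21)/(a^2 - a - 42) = (a^2 - 7*a/2 + 3)/(a + 6)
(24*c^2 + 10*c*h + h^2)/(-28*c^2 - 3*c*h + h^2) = (-6*c - h)/(7*c - h)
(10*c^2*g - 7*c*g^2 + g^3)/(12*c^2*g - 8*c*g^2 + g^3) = (5*c - g)/(6*c - g)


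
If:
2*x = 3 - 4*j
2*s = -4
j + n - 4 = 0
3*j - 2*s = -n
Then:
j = -4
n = 8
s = -2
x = 19/2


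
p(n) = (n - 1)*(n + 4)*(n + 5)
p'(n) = (n - 1)*(n + 4) + (n - 1)*(n + 5) + (n + 4)*(n + 5) = 3*n^2 + 16*n + 11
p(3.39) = 148.19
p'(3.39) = 99.72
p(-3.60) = -2.58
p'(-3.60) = -7.72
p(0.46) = -13.15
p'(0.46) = 18.99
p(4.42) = 271.26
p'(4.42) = 140.33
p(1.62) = 23.07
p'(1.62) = 44.79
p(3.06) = 117.22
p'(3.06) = 88.05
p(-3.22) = -5.86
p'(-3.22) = -9.41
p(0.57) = -10.95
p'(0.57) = 21.09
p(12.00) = 2992.00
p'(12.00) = 635.00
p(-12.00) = -728.00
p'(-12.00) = 251.00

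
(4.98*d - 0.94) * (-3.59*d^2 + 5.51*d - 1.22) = -17.8782*d^3 + 30.8144*d^2 - 11.255*d + 1.1468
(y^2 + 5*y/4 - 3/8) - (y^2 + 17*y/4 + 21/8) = -3*y - 3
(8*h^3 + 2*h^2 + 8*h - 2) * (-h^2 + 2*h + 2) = -8*h^5 + 14*h^4 + 12*h^3 + 22*h^2 + 12*h - 4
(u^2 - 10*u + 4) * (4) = 4*u^2 - 40*u + 16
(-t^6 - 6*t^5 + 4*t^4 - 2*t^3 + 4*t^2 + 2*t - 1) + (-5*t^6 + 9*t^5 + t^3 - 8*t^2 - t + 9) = -6*t^6 + 3*t^5 + 4*t^4 - t^3 - 4*t^2 + t + 8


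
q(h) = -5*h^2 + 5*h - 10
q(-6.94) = -285.52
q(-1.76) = -34.29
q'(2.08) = -15.80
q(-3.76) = -99.49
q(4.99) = -109.55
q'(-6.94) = 74.40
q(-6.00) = -220.00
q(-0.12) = -10.67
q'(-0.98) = 14.80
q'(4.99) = -44.90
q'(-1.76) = 22.60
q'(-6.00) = 65.00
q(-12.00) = -790.00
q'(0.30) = 2.00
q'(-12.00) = 125.00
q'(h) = 5 - 10*h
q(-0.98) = -19.70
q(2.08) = -21.23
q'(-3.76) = 42.60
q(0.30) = -8.95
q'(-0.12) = 6.20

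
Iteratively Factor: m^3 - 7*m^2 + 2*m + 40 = (m - 4)*(m^2 - 3*m - 10) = (m - 5)*(m - 4)*(m + 2)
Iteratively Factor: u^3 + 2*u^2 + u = (u + 1)*(u^2 + u) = (u + 1)^2*(u)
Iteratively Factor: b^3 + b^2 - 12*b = (b + 4)*(b^2 - 3*b) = b*(b + 4)*(b - 3)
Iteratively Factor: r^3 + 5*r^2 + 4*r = (r + 1)*(r^2 + 4*r) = (r + 1)*(r + 4)*(r)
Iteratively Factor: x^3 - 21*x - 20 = (x + 4)*(x^2 - 4*x - 5) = (x + 1)*(x + 4)*(x - 5)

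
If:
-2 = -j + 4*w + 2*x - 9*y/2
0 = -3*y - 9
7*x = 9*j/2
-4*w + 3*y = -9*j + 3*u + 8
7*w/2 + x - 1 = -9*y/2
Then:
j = 3143/44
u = 29119/132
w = -395/44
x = 4041/88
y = -3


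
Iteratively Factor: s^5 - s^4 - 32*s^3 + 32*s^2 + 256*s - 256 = (s - 1)*(s^4 - 32*s^2 + 256) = (s - 4)*(s - 1)*(s^3 + 4*s^2 - 16*s - 64) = (s - 4)^2*(s - 1)*(s^2 + 8*s + 16) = (s - 4)^2*(s - 1)*(s + 4)*(s + 4)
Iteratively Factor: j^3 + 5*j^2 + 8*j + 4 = (j + 2)*(j^2 + 3*j + 2) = (j + 1)*(j + 2)*(j + 2)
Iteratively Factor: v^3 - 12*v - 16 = (v + 2)*(v^2 - 2*v - 8) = (v + 2)^2*(v - 4)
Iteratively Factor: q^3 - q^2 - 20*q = (q - 5)*(q^2 + 4*q) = q*(q - 5)*(q + 4)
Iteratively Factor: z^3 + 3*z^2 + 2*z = (z + 1)*(z^2 + 2*z) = (z + 1)*(z + 2)*(z)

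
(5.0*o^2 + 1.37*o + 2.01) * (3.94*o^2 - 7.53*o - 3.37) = 19.7*o^4 - 32.2522*o^3 - 19.2467*o^2 - 19.7522*o - 6.7737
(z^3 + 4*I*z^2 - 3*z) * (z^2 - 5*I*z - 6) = z^5 - I*z^4 + 11*z^3 - 9*I*z^2 + 18*z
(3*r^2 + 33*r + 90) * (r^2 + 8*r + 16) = 3*r^4 + 57*r^3 + 402*r^2 + 1248*r + 1440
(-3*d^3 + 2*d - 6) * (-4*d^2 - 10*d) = 12*d^5 + 30*d^4 - 8*d^3 + 4*d^2 + 60*d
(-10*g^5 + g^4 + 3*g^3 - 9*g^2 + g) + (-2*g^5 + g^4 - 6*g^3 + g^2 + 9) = -12*g^5 + 2*g^4 - 3*g^3 - 8*g^2 + g + 9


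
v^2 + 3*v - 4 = (v - 1)*(v + 4)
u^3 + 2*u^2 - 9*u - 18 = (u - 3)*(u + 2)*(u + 3)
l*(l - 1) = l^2 - l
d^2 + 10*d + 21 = (d + 3)*(d + 7)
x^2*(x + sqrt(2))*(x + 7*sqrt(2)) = x^4 + 8*sqrt(2)*x^3 + 14*x^2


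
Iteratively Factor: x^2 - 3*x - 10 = (x - 5)*(x + 2)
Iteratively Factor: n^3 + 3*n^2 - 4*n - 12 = (n - 2)*(n^2 + 5*n + 6) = (n - 2)*(n + 3)*(n + 2)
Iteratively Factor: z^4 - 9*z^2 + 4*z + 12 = (z - 2)*(z^3 + 2*z^2 - 5*z - 6) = (z - 2)*(z + 3)*(z^2 - z - 2) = (z - 2)*(z + 1)*(z + 3)*(z - 2)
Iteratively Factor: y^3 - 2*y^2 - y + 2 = (y + 1)*(y^2 - 3*y + 2) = (y - 1)*(y + 1)*(y - 2)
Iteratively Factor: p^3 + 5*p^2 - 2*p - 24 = (p + 3)*(p^2 + 2*p - 8) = (p - 2)*(p + 3)*(p + 4)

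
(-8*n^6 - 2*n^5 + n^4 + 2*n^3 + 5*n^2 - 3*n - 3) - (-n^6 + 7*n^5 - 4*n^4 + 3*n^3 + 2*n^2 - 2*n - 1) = -7*n^6 - 9*n^5 + 5*n^4 - n^3 + 3*n^2 - n - 2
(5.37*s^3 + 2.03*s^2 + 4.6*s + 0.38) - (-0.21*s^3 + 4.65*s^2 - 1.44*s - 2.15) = 5.58*s^3 - 2.62*s^2 + 6.04*s + 2.53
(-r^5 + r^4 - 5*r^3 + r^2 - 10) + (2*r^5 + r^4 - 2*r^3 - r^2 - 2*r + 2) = r^5 + 2*r^4 - 7*r^3 - 2*r - 8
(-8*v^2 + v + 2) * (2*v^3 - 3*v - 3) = -16*v^5 + 2*v^4 + 28*v^3 + 21*v^2 - 9*v - 6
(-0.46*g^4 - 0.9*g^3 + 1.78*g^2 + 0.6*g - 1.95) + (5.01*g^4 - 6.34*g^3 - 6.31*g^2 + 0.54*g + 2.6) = 4.55*g^4 - 7.24*g^3 - 4.53*g^2 + 1.14*g + 0.65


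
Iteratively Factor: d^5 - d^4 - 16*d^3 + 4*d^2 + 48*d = (d + 2)*(d^4 - 3*d^3 - 10*d^2 + 24*d) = (d + 2)*(d + 3)*(d^3 - 6*d^2 + 8*d) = (d - 4)*(d + 2)*(d + 3)*(d^2 - 2*d) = d*(d - 4)*(d + 2)*(d + 3)*(d - 2)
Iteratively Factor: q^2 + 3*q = (q)*(q + 3)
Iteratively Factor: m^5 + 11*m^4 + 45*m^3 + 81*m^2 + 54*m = (m + 3)*(m^4 + 8*m^3 + 21*m^2 + 18*m) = m*(m + 3)*(m^3 + 8*m^2 + 21*m + 18) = m*(m + 2)*(m + 3)*(m^2 + 6*m + 9) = m*(m + 2)*(m + 3)^2*(m + 3)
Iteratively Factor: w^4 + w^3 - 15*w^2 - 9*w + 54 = (w - 2)*(w^3 + 3*w^2 - 9*w - 27) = (w - 2)*(w + 3)*(w^2 - 9) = (w - 2)*(w + 3)^2*(w - 3)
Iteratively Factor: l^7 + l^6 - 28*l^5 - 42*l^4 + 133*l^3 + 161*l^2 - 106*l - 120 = (l + 3)*(l^6 - 2*l^5 - 22*l^4 + 24*l^3 + 61*l^2 - 22*l - 40) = (l + 3)*(l + 4)*(l^5 - 6*l^4 + 2*l^3 + 16*l^2 - 3*l - 10) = (l + 1)*(l + 3)*(l + 4)*(l^4 - 7*l^3 + 9*l^2 + 7*l - 10) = (l - 2)*(l + 1)*(l + 3)*(l + 4)*(l^3 - 5*l^2 - l + 5) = (l - 2)*(l - 1)*(l + 1)*(l + 3)*(l + 4)*(l^2 - 4*l - 5) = (l - 2)*(l - 1)*(l + 1)^2*(l + 3)*(l + 4)*(l - 5)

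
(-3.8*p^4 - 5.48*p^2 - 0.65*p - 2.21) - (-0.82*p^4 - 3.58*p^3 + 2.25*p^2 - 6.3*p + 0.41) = -2.98*p^4 + 3.58*p^3 - 7.73*p^2 + 5.65*p - 2.62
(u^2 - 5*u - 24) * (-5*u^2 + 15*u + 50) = -5*u^4 + 40*u^3 + 95*u^2 - 610*u - 1200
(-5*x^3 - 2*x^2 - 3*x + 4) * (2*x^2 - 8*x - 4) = -10*x^5 + 36*x^4 + 30*x^3 + 40*x^2 - 20*x - 16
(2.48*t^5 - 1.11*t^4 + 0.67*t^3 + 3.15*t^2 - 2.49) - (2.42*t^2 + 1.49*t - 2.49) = 2.48*t^5 - 1.11*t^4 + 0.67*t^3 + 0.73*t^2 - 1.49*t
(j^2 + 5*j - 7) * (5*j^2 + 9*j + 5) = 5*j^4 + 34*j^3 + 15*j^2 - 38*j - 35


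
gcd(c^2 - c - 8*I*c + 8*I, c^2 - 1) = c - 1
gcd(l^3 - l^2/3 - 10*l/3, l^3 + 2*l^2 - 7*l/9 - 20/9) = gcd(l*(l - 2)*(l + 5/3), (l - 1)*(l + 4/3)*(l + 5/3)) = l + 5/3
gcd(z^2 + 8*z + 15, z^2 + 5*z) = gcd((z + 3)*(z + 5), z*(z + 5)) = z + 5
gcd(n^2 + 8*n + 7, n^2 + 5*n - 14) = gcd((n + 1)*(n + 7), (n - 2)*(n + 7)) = n + 7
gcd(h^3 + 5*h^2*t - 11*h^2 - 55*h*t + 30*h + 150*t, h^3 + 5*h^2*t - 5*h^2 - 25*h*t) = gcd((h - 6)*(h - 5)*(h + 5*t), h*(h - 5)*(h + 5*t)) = h^2 + 5*h*t - 5*h - 25*t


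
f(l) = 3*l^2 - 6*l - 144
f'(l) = 6*l - 6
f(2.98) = -135.24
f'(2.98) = 11.88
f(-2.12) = -117.80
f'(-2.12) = -18.72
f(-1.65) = -125.93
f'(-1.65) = -15.90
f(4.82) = -103.22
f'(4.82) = 22.92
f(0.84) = -146.92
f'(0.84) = -0.96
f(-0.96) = -135.48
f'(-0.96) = -11.76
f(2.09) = -143.44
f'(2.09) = 6.54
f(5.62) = -82.97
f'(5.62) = 27.72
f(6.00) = -72.00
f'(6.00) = 30.00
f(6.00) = -72.00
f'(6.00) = 30.00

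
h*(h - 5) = h^2 - 5*h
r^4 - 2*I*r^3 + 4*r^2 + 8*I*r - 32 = (r - 2)*(r + 2)*(r - 4*I)*(r + 2*I)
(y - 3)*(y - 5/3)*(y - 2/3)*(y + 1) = y^4 - 13*y^3/3 + 25*y^2/9 + 43*y/9 - 10/3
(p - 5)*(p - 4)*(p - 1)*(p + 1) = p^4 - 9*p^3 + 19*p^2 + 9*p - 20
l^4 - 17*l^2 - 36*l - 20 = (l - 5)*(l + 1)*(l + 2)^2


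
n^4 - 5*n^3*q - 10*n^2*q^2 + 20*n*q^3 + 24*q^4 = (n - 6*q)*(n - 2*q)*(n + q)*(n + 2*q)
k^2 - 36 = (k - 6)*(k + 6)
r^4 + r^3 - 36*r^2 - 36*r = r*(r - 6)*(r + 1)*(r + 6)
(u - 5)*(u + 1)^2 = u^3 - 3*u^2 - 9*u - 5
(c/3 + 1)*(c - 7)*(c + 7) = c^3/3 + c^2 - 49*c/3 - 49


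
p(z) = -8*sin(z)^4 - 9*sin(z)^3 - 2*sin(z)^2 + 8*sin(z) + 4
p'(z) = -32*sin(z)^3*cos(z) - 27*sin(z)^2*cos(z) - 4*sin(z)*cos(z) + 8*cos(z)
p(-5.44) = 2.62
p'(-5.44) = -15.54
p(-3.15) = 4.07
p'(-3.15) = -7.96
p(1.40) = -6.22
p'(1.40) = -8.97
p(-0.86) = -1.93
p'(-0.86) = 6.17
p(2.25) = 1.84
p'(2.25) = 16.67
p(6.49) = 5.47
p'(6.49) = 5.64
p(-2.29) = -1.88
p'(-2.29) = -6.16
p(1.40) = -6.22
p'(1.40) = -8.97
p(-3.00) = 2.85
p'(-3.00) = -8.04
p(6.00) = 1.76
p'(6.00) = 7.40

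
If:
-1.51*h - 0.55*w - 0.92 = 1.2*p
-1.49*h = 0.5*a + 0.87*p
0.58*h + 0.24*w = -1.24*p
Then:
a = 1.06225433526012*w + 2.10057803468208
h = -0.334920095205712*w - 0.969738184291058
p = 0.453587215232914 - 0.036892213532812*w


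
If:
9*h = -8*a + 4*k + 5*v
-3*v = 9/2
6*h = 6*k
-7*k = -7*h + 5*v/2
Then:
No Solution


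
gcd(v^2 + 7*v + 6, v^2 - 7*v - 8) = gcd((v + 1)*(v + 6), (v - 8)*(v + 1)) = v + 1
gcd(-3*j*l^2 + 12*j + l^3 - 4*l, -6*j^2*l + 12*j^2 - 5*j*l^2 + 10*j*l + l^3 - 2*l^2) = l - 2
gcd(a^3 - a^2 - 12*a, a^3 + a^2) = a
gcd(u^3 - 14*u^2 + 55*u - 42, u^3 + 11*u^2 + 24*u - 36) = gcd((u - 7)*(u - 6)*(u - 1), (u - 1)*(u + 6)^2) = u - 1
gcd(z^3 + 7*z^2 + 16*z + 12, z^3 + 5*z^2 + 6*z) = z^2 + 5*z + 6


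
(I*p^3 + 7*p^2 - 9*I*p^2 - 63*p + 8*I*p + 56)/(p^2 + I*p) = (I*p^3 + p^2*(7 - 9*I) + p*(-63 + 8*I) + 56)/(p*(p + I))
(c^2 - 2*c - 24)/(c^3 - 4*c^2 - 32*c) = (c - 6)/(c*(c - 8))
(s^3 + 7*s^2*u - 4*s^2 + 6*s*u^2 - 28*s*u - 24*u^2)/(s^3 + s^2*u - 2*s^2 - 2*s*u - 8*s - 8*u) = (s + 6*u)/(s + 2)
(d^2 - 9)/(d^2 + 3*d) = (d - 3)/d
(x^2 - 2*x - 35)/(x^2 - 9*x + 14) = (x + 5)/(x - 2)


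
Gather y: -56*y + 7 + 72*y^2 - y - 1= 72*y^2 - 57*y + 6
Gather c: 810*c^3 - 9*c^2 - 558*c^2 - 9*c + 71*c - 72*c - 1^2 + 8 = 810*c^3 - 567*c^2 - 10*c + 7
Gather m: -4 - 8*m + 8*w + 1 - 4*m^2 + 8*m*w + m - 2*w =-4*m^2 + m*(8*w - 7) + 6*w - 3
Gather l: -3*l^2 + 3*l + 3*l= -3*l^2 + 6*l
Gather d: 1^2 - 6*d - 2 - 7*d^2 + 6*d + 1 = -7*d^2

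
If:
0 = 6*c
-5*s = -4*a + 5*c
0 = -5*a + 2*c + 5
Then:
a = 1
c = 0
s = 4/5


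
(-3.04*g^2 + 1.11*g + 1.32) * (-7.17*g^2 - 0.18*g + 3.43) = 21.7968*g^4 - 7.4115*g^3 - 20.0914*g^2 + 3.5697*g + 4.5276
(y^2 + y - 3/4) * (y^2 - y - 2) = y^4 - 15*y^2/4 - 5*y/4 + 3/2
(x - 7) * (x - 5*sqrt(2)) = x^2 - 5*sqrt(2)*x - 7*x + 35*sqrt(2)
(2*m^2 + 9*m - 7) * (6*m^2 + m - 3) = 12*m^4 + 56*m^3 - 39*m^2 - 34*m + 21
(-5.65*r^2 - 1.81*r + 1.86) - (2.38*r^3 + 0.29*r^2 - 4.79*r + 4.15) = -2.38*r^3 - 5.94*r^2 + 2.98*r - 2.29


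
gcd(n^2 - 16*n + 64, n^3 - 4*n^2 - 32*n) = n - 8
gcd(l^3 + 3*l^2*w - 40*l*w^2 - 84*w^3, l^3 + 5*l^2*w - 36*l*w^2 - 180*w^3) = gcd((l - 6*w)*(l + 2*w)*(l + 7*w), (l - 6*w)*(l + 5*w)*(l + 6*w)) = -l + 6*w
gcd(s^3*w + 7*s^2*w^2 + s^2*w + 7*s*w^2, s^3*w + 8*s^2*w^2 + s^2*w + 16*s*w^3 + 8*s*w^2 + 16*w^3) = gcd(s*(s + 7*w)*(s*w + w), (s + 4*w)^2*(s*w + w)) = s*w + w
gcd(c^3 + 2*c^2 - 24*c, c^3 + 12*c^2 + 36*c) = c^2 + 6*c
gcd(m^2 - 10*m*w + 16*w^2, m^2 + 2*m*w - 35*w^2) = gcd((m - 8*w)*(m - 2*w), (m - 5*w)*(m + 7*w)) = 1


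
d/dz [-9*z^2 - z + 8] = -18*z - 1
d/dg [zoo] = 0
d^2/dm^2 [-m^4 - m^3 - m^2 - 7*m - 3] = -12*m^2 - 6*m - 2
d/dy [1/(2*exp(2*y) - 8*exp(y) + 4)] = (2 - exp(y))*exp(y)/(exp(2*y) - 4*exp(y) + 2)^2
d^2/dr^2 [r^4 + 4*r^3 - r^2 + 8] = 12*r^2 + 24*r - 2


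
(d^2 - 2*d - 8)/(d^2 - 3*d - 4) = (d + 2)/(d + 1)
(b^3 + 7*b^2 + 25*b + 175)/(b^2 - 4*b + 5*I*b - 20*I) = (b^2 + b*(7 - 5*I) - 35*I)/(b - 4)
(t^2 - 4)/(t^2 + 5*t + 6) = (t - 2)/(t + 3)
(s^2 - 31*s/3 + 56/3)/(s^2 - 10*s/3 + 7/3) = (s - 8)/(s - 1)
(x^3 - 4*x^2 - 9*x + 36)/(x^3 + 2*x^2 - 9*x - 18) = (x - 4)/(x + 2)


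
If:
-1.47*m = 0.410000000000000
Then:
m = -0.28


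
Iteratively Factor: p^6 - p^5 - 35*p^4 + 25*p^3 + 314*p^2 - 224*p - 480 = (p + 4)*(p^5 - 5*p^4 - 15*p^3 + 85*p^2 - 26*p - 120) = (p + 1)*(p + 4)*(p^4 - 6*p^3 - 9*p^2 + 94*p - 120) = (p - 3)*(p + 1)*(p + 4)*(p^3 - 3*p^2 - 18*p + 40) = (p - 3)*(p + 1)*(p + 4)^2*(p^2 - 7*p + 10) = (p - 5)*(p - 3)*(p + 1)*(p + 4)^2*(p - 2)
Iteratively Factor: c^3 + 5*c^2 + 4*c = (c)*(c^2 + 5*c + 4) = c*(c + 1)*(c + 4)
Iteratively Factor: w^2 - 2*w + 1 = (w - 1)*(w - 1)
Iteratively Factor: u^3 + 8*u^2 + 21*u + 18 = (u + 2)*(u^2 + 6*u + 9) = (u + 2)*(u + 3)*(u + 3)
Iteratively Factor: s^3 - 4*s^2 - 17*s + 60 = (s + 4)*(s^2 - 8*s + 15) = (s - 3)*(s + 4)*(s - 5)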